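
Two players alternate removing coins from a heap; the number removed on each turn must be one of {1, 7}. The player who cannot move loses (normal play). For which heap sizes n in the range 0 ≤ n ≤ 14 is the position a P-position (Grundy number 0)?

G(0) = 0
G(1) = mex{0} = 1
G(2) = mex{1} = 0
G(3) = mex{0} = 1
G(4) = mex{1} = 0
G(5) = mex{0} = 1
G(6) = mex{1} = 0
G(7) = mex{0,0} = 1
G(8) = mex{1,1} = 0
G(9) = mex{0,0} = 1
G(10) = mex{1,1} = 0
G(11) = mex{0,0} = 1
G(12) = mex{1,1} = 0
G(13) = mex{0,0} = 1
G(14) = mex{1,1} = 0
P-positions are exactly the n with G(n) = 0.

0, 2, 4, 6, 8, 10, 12, 14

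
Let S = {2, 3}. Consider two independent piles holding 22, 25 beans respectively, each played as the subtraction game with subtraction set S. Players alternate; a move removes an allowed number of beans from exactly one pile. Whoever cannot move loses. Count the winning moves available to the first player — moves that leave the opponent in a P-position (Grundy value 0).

3

All piles use S = {2, 3}:
n :  0  1  2  3  4  5  6  7  8  9 10 11 12 13 14 15 16 17 18 19 20 21 22 23 24 25
G :  0  0  1  1  2  0  0  1  1  2  0  0  1  1  2  0  0  1  1  2  0  0  1  1  2  0
Pile A: G(22) = 1.
Pile B: G(25) = 0.
Combined Grundy value = 1 ⊕ 0 = 1.
A winning move leaves total XOR = 0, i.e. changes one component's Grundy value g to g ⊕ X where X is the current total.
Pile A: need g' = 1⊕1 = 0. Options: 22−2→G=0, 22−3→G=2. Hits: 1.
Pile B: need g' = 0⊕1 = 1. Options: 25−2→G=1, 25−3→G=1. Hits: 2.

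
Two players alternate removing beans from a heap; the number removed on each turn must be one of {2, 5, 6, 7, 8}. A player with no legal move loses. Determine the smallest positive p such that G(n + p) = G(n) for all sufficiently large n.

13

n :  0  1  2  3  4  5  6  7  8  9 10 11 12 13 14 15 16 17 18 19 20 21 22 23 24 25 26 27
G :  0  0  1  1  0  2  1  3  2  2  3  3  4  0  0  1  1  0  2  1  3  2  2  3  3  4  0  0
G(n+13) = G(n) holds for n = 0,…,7 (a full window of length max(S) = 8), so the sequence is purely periodic with period 13.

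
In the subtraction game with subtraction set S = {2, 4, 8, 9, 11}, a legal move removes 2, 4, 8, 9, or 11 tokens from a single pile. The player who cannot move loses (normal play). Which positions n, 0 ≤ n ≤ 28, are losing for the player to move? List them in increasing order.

n :  0  1  2  3  4  5  6  7  8  9 10 11 12 13 14 15 16 17 18 19 20 21 22 23 24 25 26 27 28
G :  0  0  1  1  2  2  0  0  1  1  2  2  3  0  4  1  5  2  3  0  0  1  1  2  2  0  0  1  1
P-positions are exactly the n with G(n) = 0.

0, 1, 6, 7, 13, 19, 20, 25, 26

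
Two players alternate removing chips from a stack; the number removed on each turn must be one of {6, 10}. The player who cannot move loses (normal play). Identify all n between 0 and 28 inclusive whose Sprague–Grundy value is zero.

0, 1, 2, 3, 4, 5, 16, 17, 18, 19, 20, 21

n :  0  1  2  3  4  5  6  7  8  9 10 11 12 13 14 15 16 17 18 19 20 21 22 23 24 25 26 27 28
G :  0  0  0  0  0  0  1  1  1  1  1  1  2  2  2  2  0  0  0  0  0  0  1  1  1  1  1  1  2
P-positions are exactly the n with G(n) = 0.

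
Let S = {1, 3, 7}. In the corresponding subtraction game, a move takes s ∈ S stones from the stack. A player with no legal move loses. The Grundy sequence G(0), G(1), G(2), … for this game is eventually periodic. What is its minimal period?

2

G(0) = 0
G(1) = mex{0} = 1
G(2) = mex{1} = 0
G(3) = mex{0,0} = 1
G(4) = mex{1,1} = 0
G(5) = mex{0,0} = 1
G(6) = mex{1,1} = 0
G(7) = mex{0,0,0} = 1
G(8) = mex{1,1,1} = 0
G(9) = mex{0,0,0} = 1
G(10) = mex{1,1,1} = 0
G(11) = mex{0,0,0} = 1
G(12) = mex{1,1,1} = 0
G(13) = mex{0,0,0} = 1
G(14) = mex{1,1,1} = 0
G(n+2) = G(n) holds for n = 0,…,6 (a full window of length max(S) = 7), so the sequence is purely periodic with period 2.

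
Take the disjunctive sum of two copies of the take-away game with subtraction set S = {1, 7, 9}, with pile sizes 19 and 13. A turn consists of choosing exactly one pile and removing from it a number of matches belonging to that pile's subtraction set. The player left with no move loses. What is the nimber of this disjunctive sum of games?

0

All piles use S = {1, 7, 9}:
G(0) = 0
G(1) = mex{0} = 1
G(2) = mex{1} = 0
G(3) = mex{0} = 1
G(4) = mex{1} = 0
G(5) = mex{0} = 1
G(6) = mex{1} = 0
G(7) = mex{0,0} = 1
G(8) = mex{1,1} = 0
G(9) = mex{0,0,0} = 1
G(10) = mex{1,1,1} = 0
G(11) = mex{0,0,0} = 1
G(12) = mex{1,1,1} = 0
G(13) = mex{0,0,0} = 1
G(14) = mex{1,1,1} = 0
G(15) = mex{0,0,0} = 1
G(16) = mex{1,1,1} = 0
G(17) = mex{0,0,0} = 1
G(18) = mex{1,1,1} = 0
G(19) = mex{0,0,0} = 1
Pile A: G(19) = 1.
Pile B: G(13) = 1.
Combined Grundy value = 1 ⊕ 1 = 0.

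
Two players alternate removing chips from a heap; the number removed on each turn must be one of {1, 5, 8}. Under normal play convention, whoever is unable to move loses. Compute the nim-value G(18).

1

n :  0  1  2  3  4  5  6  7  8  9 10 11 12 13 14 15 16 17 18
G :  0  1  0  1  0  1  0  1  2  3  2  3  2  0  1  0  1  0  1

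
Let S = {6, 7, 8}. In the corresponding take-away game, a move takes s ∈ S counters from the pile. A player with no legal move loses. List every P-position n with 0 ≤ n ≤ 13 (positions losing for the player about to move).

G(0) = 0
G(1) = mex{} = 0
G(2) = mex{} = 0
G(3) = mex{} = 0
G(4) = mex{} = 0
G(5) = mex{} = 0
G(6) = mex{0} = 1
G(7) = mex{0,0} = 1
G(8) = mex{0,0,0} = 1
G(9) = mex{0,0,0} = 1
G(10) = mex{0,0,0} = 1
G(11) = mex{0,0,0} = 1
G(12) = mex{1,0,0} = 2
G(13) = mex{1,1,0} = 2
P-positions are exactly the n with G(n) = 0.

0, 1, 2, 3, 4, 5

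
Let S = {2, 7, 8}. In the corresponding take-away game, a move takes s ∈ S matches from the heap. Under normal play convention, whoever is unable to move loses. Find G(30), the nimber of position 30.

n :  0  1  2  3  4  5  6  7  8  9 10 11 12 13 14 15 16 17 18 19 20 21 22 23 24 25 26 27 28 29 30
G :  0  0  1  1  0  0  1  1  2  2  0  3  1  2  0  0  1  1  2  0  0  1  1  2  0  0  1  1  2  0  0

0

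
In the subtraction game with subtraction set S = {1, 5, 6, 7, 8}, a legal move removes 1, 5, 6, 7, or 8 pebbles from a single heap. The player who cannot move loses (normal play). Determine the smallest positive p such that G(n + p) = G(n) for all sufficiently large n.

n :  0  1  2  3  4  5  6  7  8  9 10 11 12 13 14 15 16 17 18 19 20 21 22 23 24 25 26 27
G :  0  1  0  1  0  1  2  3  2  3  2  3  4  0  1  0  1  0  1  2  3  2  3  2  3  4  0  1
G(n+13) = G(n) holds for n = 0,…,7 (a full window of length max(S) = 8), so the sequence is purely periodic with period 13.

13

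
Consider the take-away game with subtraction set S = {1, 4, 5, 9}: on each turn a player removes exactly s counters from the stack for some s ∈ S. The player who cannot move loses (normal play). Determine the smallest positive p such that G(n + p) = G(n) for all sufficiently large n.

8

G(0) = 0
G(1) = mex{0} = 1
G(2) = mex{1} = 0
G(3) = mex{0} = 1
G(4) = mex{1,0} = 2
G(5) = mex{2,1,0} = 3
G(6) = mex{3,0,1} = 2
G(7) = mex{2,1,0} = 3
G(8) = mex{3,2,1} = 0
G(9) = mex{0,3,2,0} = 1
G(10) = mex{1,2,3,1} = 0
G(11) = mex{0,3,2,0} = 1
G(12) = mex{1,0,3,1} = 2
G(13) = mex{2,1,0,2} = 3
G(14) = mex{3,0,1,3} = 2
G(15) = mex{2,1,0,2} = 3
G(16) = mex{3,2,1,3} = 0
G(17) = mex{0,3,2,0} = 1
G(18) = mex{1,2,3,1} = 0
G(n+8) = G(n) holds for n = 0,…,8 (a full window of length max(S) = 9), so the sequence is purely periodic with period 8.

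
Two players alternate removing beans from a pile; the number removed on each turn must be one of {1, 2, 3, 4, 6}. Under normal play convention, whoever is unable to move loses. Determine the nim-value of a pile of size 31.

G(0) = 0
G(1) = mex{0} = 1
G(2) = mex{1,0} = 2
G(3) = mex{2,1,0} = 3
G(4) = mex{3,2,1,0} = 4
G(5) = mex{4,3,2,1} = 0
G(6) = mex{0,4,3,2,0} = 1
G(7) = mex{1,0,4,3,1} = 2
G(8) = mex{2,1,0,4,2} = 3
G(9) = mex{3,2,1,0,3} = 4
G(10) = mex{4,3,2,1,4} = 0
G(11) = mex{0,4,3,2,0} = 1
G(12) = mex{1,0,4,3,1} = 2
G(13) = mex{2,1,0,4,2} = 3
G(14) = mex{3,2,1,0,3} = 4
G(15) = mex{4,3,2,1,4} = 0
G(16) = mex{0,4,3,2,0} = 1
G(17) = mex{1,0,4,3,1} = 2
G(18) = mex{2,1,0,4,2} = 3
G(19) = mex{3,2,1,0,3} = 4
G(20) = mex{4,3,2,1,4} = 0
G(21) = mex{0,4,3,2,0} = 1
G(22) = mex{1,0,4,3,1} = 2
G(23) = mex{2,1,0,4,2} = 3
G(24) = mex{3,2,1,0,3} = 4
G(25) = mex{4,3,2,1,4} = 0
G(26) = mex{0,4,3,2,0} = 1
G(27) = mex{1,0,4,3,1} = 2
G(28) = mex{2,1,0,4,2} = 3
G(29) = mex{3,2,1,0,3} = 4
G(30) = mex{4,3,2,1,4} = 0
G(31) = mex{0,4,3,2,0} = 1

1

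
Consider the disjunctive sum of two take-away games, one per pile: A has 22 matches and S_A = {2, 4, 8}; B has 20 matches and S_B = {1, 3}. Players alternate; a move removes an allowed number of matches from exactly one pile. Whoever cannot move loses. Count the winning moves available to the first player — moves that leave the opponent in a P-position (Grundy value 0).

1

Pile A, S = {2, 4, 8}:
G(0) = 0
G(1) = mex{} = 0
G(2) = mex{0} = 1
G(3) = mex{0} = 1
G(4) = mex{1,0} = 2
G(5) = mex{1,0} = 2
G(6) = mex{2,1} = 0
G(7) = mex{2,1} = 0
G(8) = mex{0,2,0} = 1
G(9) = mex{0,2,0} = 1
G(10) = mex{1,0,1} = 2
G(11) = mex{1,0,1} = 2
G(12) = mex{2,1,2} = 0
G(13) = mex{2,1,2} = 0
G(14) = mex{0,2,0} = 1
G(15) = mex{0,2,0} = 1
G(16) = mex{1,0,1} = 2
G(17) = mex{1,0,1} = 2
G(18) = mex{2,1,2} = 0
G(19) = mex{2,1,2} = 0
G(20) = mex{0,2,0} = 1
G(21) = mex{0,2,0} = 1
G(22) = mex{1,0,1} = 2
G_A(22) = 2.
Pile B, S = {1, 3}:
n :  0  1  2  3  4  5  6  7  8  9 10 11 12 13 14 15 16 17 18 19 20
G :  0  1  0  1  0  1  0  1  0  1  0  1  0  1  0  1  0  1  0  1  0
G_B(20) = 0.
Combined Grundy value = 2 ⊕ 0 = 2.
A winning move leaves total XOR = 0, i.e. changes one component's Grundy value g to g ⊕ X where X is the current total.
Pile A: need g' = 2⊕2 = 0. Options: 22−2→G=1, 22−4→G=0, 22−8→G=1. Hits: 1.
Pile B: need g' = 0⊕2 = 2. Options: 20−1→G=1, 20−3→G=1. Hits: 0.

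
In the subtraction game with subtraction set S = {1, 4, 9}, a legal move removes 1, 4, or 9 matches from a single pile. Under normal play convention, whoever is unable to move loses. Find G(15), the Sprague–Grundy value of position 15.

G(0) = 0
G(1) = mex{0} = 1
G(2) = mex{1} = 0
G(3) = mex{0} = 1
G(4) = mex{1,0} = 2
G(5) = mex{2,1} = 0
G(6) = mex{0,0} = 1
G(7) = mex{1,1} = 0
G(8) = mex{0,2} = 1
G(9) = mex{1,0,0} = 2
G(10) = mex{2,1,1} = 0
G(11) = mex{0,0,0} = 1
G(12) = mex{1,1,1} = 0
G(13) = mex{0,2,2} = 1
G(14) = mex{1,0,0} = 2
G(15) = mex{2,1,1} = 0

0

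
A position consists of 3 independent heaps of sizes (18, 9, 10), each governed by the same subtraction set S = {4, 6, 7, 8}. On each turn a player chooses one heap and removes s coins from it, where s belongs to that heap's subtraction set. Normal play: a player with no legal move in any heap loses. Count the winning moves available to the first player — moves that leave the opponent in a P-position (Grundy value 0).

2

All heaps use S = {4, 6, 7, 8}:
G(0) = 0
G(1) = mex{} = 0
G(2) = mex{} = 0
G(3) = mex{} = 0
G(4) = mex{0} = 1
G(5) = mex{0} = 1
G(6) = mex{0,0} = 1
G(7) = mex{0,0,0} = 1
G(8) = mex{1,0,0,0} = 2
G(9) = mex{1,0,0,0} = 2
G(10) = mex{1,1,0,0} = 2
G(11) = mex{1,1,1,0} = 2
G(12) = mex{2,1,1,1} = 0
G(13) = mex{2,1,1,1} = 0
G(14) = mex{2,2,1,1} = 0
G(15) = mex{2,2,2,1} = 0
G(16) = mex{0,2,2,2} = 1
G(17) = mex{0,2,2,2} = 1
G(18) = mex{0,0,2,2} = 1
Heap A: G(18) = 1.
Heap B: G(9) = 2.
Heap C: G(10) = 2.
Combined Grundy value = 1 ⊕ 2 ⊕ 2 = 1.
A winning move leaves total XOR = 0, i.e. changes one component's Grundy value g to g ⊕ X where X is the current total.
Heap A: need g' = 1⊕1 = 0. Options: 18−4→G=0, 18−6→G=0, 18−7→G=2, 18−8→G=2. Hits: 2.
Heap B: need g' = 2⊕1 = 3. Options: 9−4→G=1, 9−6→G=0, 9−7→G=0, 9−8→G=0. Hits: 0.
Heap C: need g' = 2⊕1 = 3. Options: 10−4→G=1, 10−6→G=1, 10−7→G=0, 10−8→G=0. Hits: 0.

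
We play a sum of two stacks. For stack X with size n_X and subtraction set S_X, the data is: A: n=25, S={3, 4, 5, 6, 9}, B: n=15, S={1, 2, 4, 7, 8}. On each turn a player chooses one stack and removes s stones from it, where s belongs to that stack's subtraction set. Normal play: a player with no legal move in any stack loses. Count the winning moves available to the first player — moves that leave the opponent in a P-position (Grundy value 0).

Stack A, S = {3, 4, 5, 6, 9}:
G(0) = 0
G(1) = mex{} = 0
G(2) = mex{} = 0
G(3) = mex{0} = 1
G(4) = mex{0,0} = 1
G(5) = mex{0,0,0} = 1
G(6) = mex{1,0,0,0} = 2
G(7) = mex{1,1,0,0} = 2
G(8) = mex{1,1,1,0} = 2
G(9) = mex{2,1,1,1,0} = 3
G(10) = mex{2,2,1,1,0} = 3
G(11) = mex{2,2,2,1,0} = 3
G(12) = mex{3,2,2,2,1} = 0
G(13) = mex{3,3,2,2,1} = 0
G(14) = mex{3,3,3,2,1} = 0
G(15) = mex{0,3,3,3,2} = 1
G(16) = mex{0,0,3,3,2} = 1
G(17) = mex{0,0,0,3,2} = 1
G(18) = mex{1,0,0,0,3} = 2
G(19) = mex{1,1,0,0,3} = 2
G(20) = mex{1,1,1,0,3} = 2
G(21) = mex{2,1,1,1,0} = 3
G(22) = mex{2,2,1,1,0} = 3
G(23) = mex{2,2,2,1,0} = 3
G(24) = mex{3,2,2,2,1} = 0
G(25) = mex{3,3,2,2,1} = 0
G_A(25) = 0.
Stack B, S = {1, 2, 4, 7, 8}:
n :  0  1  2  3  4  5  6  7  8  9 10 11 12 13 14 15
G :  0  1  2  0  1  2  0  1  2  0  1  2  0  1  2  0
G_B(15) = 0.
Combined Grundy value = 0 ⊕ 0 = 0.
A winning move leaves total XOR = 0, i.e. changes one component's Grundy value g to g ⊕ X where X is the current total.
Stack A: target g' = 0⊕0 = 0, but every legal move changes the Grundy value (mex property), so 0 moves.
Stack B: target g' = 0⊕0 = 0, but every legal move changes the Grundy value (mex property), so 0 moves.

0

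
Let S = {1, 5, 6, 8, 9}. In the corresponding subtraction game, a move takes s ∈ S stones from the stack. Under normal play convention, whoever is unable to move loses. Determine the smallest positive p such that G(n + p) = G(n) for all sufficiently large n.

14

G(0) = 0
G(1) = mex{0} = 1
G(2) = mex{1} = 0
G(3) = mex{0} = 1
G(4) = mex{1} = 0
G(5) = mex{0,0} = 1
G(6) = mex{1,1,0} = 2
G(7) = mex{2,0,1} = 3
G(8) = mex{3,1,0,0} = 2
G(9) = mex{2,0,1,1,0} = 3
G(10) = mex{3,1,0,0,1} = 2
G(11) = mex{2,2,1,1,0} = 3
G(12) = mex{3,3,2,0,1} = 4
G(13) = mex{4,2,3,1,0} = 5
G(14) = mex{5,3,2,2,1} = 0
G(15) = mex{0,2,3,3,2} = 1
G(16) = mex{1,3,2,2,3} = 0
G(17) = mex{0,4,3,3,2} = 1
G(18) = mex{1,5,4,2,3} = 0
G(19) = mex{0,0,5,3,2} = 1
G(20) = mex{1,1,0,4,3} = 2
G(21) = mex{2,0,1,5,4} = 3
G(22) = mex{3,1,0,0,5} = 2
G(23) = mex{2,0,1,1,0} = 3
G(24) = mex{3,1,0,0,1} = 2
G(25) = mex{2,2,1,1,0} = 3
G(26) = mex{3,3,2,0,1} = 4
G(27) = mex{4,2,3,1,0} = 5
G(28) = mex{5,3,2,2,1} = 0
G(29) = mex{0,2,3,3,2} = 1
G(n+14) = G(n) holds for n = 0,…,8 (a full window of length max(S) = 9), so the sequence is purely periodic with period 14.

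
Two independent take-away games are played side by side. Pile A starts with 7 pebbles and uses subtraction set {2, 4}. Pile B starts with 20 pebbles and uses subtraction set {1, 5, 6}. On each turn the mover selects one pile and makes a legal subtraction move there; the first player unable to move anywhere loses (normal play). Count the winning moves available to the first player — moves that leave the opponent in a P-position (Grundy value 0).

1

Pile A, S = {2, 4}:
G(0) = 0
G(1) = mex{} = 0
G(2) = mex{0} = 1
G(3) = mex{0} = 1
G(4) = mex{1,0} = 2
G(5) = mex{1,0} = 2
G(6) = mex{2,1} = 0
G(7) = mex{2,1} = 0
G_A(7) = 0.
Pile B, S = {1, 5, 6}:
n :  0  1  2  3  4  5  6  7  8  9 10 11 12 13 14 15 16 17 18 19 20
G :  0  1  0  1  0  1  2  3  2  3  2  0  1  0  1  0  1  2  3  2  3
G_B(20) = 3.
Combined Grundy value = 0 ⊕ 3 = 3.
A winning move leaves total XOR = 0, i.e. changes one component's Grundy value g to g ⊕ X where X is the current total.
Pile A: need g' = 0⊕3 = 3. Options: 7−2→G=2, 7−4→G=1. Hits: 0.
Pile B: need g' = 3⊕3 = 0. Options: 20−1→G=2, 20−5→G=0, 20−6→G=1. Hits: 1.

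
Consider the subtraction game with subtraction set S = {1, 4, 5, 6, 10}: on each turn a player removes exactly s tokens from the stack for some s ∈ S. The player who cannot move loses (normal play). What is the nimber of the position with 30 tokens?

G(0) = 0
G(1) = mex{0} = 1
G(2) = mex{1} = 0
G(3) = mex{0} = 1
G(4) = mex{1,0} = 2
G(5) = mex{2,1,0} = 3
G(6) = mex{3,0,1,0} = 2
G(7) = mex{2,1,0,1} = 3
G(8) = mex{3,2,1,0} = 4
G(9) = mex{4,3,2,1} = 0
G(10) = mex{0,2,3,2,0} = 1
G(11) = mex{1,3,2,3,1} = 0
G(12) = mex{0,4,3,2,0} = 1
G(13) = mex{1,0,4,3,1} = 2
G(14) = mex{2,1,0,4,2} = 3
G(15) = mex{3,0,1,0,3} = 2
G(16) = mex{2,1,0,1,2} = 3
G(17) = mex{3,2,1,0,3} = 4
G(18) = mex{4,3,2,1,4} = 0
G(19) = mex{0,2,3,2,0} = 1
G(20) = mex{1,3,2,3,1} = 0
G(21) = mex{0,4,3,2,0} = 1
G(22) = mex{1,0,4,3,1} = 2
G(23) = mex{2,1,0,4,2} = 3
G(24) = mex{3,0,1,0,3} = 2
G(25) = mex{2,1,0,1,2} = 3
G(26) = mex{3,2,1,0,3} = 4
G(27) = mex{4,3,2,1,4} = 0
G(28) = mex{0,2,3,2,0} = 1
G(29) = mex{1,3,2,3,1} = 0
G(30) = mex{0,4,3,2,0} = 1

1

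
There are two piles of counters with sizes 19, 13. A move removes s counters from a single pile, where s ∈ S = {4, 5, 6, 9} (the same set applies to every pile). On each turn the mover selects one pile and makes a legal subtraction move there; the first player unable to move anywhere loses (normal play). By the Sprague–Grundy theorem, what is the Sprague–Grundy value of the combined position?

All piles use S = {4, 5, 6, 9}:
n :  0  1  2  3  4  5  6  7  8  9 10 11 12 13 14 15 16 17 18 19
G :  0  0  0  0  1  1  1  1  2  2  2  2  3  0  0  0  0  1  1  1
Pile A: G(19) = 1.
Pile B: G(13) = 0.
Combined Grundy value = 1 ⊕ 0 = 1.

1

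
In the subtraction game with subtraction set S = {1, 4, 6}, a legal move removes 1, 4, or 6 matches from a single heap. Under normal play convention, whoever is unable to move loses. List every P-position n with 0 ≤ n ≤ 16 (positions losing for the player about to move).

G(0) = 0
G(1) = mex{0} = 1
G(2) = mex{1} = 0
G(3) = mex{0} = 1
G(4) = mex{1,0} = 2
G(5) = mex{2,1} = 0
G(6) = mex{0,0,0} = 1
G(7) = mex{1,1,1} = 0
G(8) = mex{0,2,0} = 1
G(9) = mex{1,0,1} = 2
G(10) = mex{2,1,2} = 0
G(11) = mex{0,0,0} = 1
G(12) = mex{1,1,1} = 0
G(13) = mex{0,2,0} = 1
G(14) = mex{1,0,1} = 2
G(15) = mex{2,1,2} = 0
G(16) = mex{0,0,0} = 1
P-positions are exactly the n with G(n) = 0.

0, 2, 5, 7, 10, 12, 15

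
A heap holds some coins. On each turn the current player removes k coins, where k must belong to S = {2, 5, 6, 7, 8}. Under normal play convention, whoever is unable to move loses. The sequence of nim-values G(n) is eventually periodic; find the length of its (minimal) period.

G(0) = 0
G(1) = mex{} = 0
G(2) = mex{0} = 1
G(3) = mex{0} = 1
G(4) = mex{1} = 0
G(5) = mex{1,0} = 2
G(6) = mex{0,0,0} = 1
G(7) = mex{2,1,0,0} = 3
G(8) = mex{1,1,1,0,0} = 2
G(9) = mex{3,0,1,1,0} = 2
G(10) = mex{2,2,0,1,1} = 3
G(11) = mex{2,1,2,0,1} = 3
G(12) = mex{3,3,1,2,0} = 4
G(13) = mex{3,2,3,1,2} = 0
G(14) = mex{4,2,2,3,1} = 0
G(15) = mex{0,3,2,2,3} = 1
G(16) = mex{0,3,3,2,2} = 1
G(17) = mex{1,4,3,3,2} = 0
G(18) = mex{1,0,4,3,3} = 2
G(19) = mex{0,0,0,4,3} = 1
G(20) = mex{2,1,0,0,4} = 3
G(21) = mex{1,1,1,0,0} = 2
G(22) = mex{3,0,1,1,0} = 2
G(23) = mex{2,2,0,1,1} = 3
G(24) = mex{2,1,2,0,1} = 3
G(25) = mex{3,3,1,2,0} = 4
G(26) = mex{3,2,3,1,2} = 0
G(27) = mex{4,2,2,3,1} = 0
G(n+13) = G(n) holds for n = 0,…,7 (a full window of length max(S) = 8), so the sequence is purely periodic with period 13.

13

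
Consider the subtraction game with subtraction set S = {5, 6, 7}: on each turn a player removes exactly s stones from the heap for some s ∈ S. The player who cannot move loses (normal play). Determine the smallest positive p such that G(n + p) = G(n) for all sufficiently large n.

12

n :  0  1  2  3  4  5  6  7  8  9 10 11 12 13 14 15 16 17 18 19 20 21 22 23 24 25
G :  0  0  0  0  0  1  1  1  1  1  2  2  0  0  0  0  0  1  1  1  1  1  2  2  0  0
G(n+12) = G(n) holds for n = 0,…,6 (a full window of length max(S) = 7), so the sequence is purely periodic with period 12.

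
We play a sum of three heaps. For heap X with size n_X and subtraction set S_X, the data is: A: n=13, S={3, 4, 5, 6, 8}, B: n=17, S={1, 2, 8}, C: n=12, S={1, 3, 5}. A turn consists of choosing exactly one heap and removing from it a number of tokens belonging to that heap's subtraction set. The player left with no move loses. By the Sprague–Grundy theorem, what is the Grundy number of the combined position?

Heap A, S = {3, 4, 5, 6, 8}:
n :  0  1  2  3  4  5  6  7  8  9 10 11 12 13
G :  0  0  0  1  1  1  2  2  2  3  3  0  0  0
G_A(13) = 0.
Heap B, S = {1, 2, 8}:
G(0) = 0
G(1) = mex{0} = 1
G(2) = mex{1,0} = 2
G(3) = mex{2,1} = 0
G(4) = mex{0,2} = 1
G(5) = mex{1,0} = 2
G(6) = mex{2,1} = 0
G(7) = mex{0,2} = 1
G(8) = mex{1,0,0} = 2
G(9) = mex{2,1,1} = 0
G(10) = mex{0,2,2} = 1
G(11) = mex{1,0,0} = 2
G(12) = mex{2,1,1} = 0
G(13) = mex{0,2,2} = 1
G(14) = mex{1,0,0} = 2
G(15) = mex{2,1,1} = 0
G(16) = mex{0,2,2} = 1
G(17) = mex{1,0,0} = 2
G_B(17) = 2.
Heap C, S = {1, 3, 5}:
n :  0  1  2  3  4  5  6  7  8  9 10 11 12
G :  0  1  0  1  0  1  0  1  0  1  0  1  0
G_C(12) = 0.
Combined Grundy value = 0 ⊕ 2 ⊕ 0 = 2.

2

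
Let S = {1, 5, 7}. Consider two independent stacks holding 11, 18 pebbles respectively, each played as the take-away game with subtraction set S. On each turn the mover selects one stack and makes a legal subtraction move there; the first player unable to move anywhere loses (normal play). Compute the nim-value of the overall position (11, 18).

All stacks use S = {1, 5, 7}:
G(0) = 0
G(1) = mex{0} = 1
G(2) = mex{1} = 0
G(3) = mex{0} = 1
G(4) = mex{1} = 0
G(5) = mex{0,0} = 1
G(6) = mex{1,1} = 0
G(7) = mex{0,0,0} = 1
G(8) = mex{1,1,1} = 0
G(9) = mex{0,0,0} = 1
G(10) = mex{1,1,1} = 0
G(11) = mex{0,0,0} = 1
G(12) = mex{1,1,1} = 0
G(13) = mex{0,0,0} = 1
G(14) = mex{1,1,1} = 0
G(15) = mex{0,0,0} = 1
G(16) = mex{1,1,1} = 0
G(17) = mex{0,0,0} = 1
G(18) = mex{1,1,1} = 0
Stack A: G(11) = 1.
Stack B: G(18) = 0.
Combined Grundy value = 1 ⊕ 0 = 1.

1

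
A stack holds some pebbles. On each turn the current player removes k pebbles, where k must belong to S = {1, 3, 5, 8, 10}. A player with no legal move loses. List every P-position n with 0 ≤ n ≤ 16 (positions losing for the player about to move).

0, 2, 4, 6, 13, 15

n :  0  1  2  3  4  5  6  7  8  9 10 11 12 13 14 15 16
G :  0  1  0  1  0  1  0  1  2  3  2  3  2  0  1  0  1
P-positions are exactly the n with G(n) = 0.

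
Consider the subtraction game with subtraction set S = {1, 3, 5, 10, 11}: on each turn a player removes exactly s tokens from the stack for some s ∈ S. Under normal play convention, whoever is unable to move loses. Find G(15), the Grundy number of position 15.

3

n :  0  1  2  3  4  5  6  7  8  9 10 11 12 13 14 15
G :  0  1  0  1  0  1  0  1  0  1  2  3  2  3  2  3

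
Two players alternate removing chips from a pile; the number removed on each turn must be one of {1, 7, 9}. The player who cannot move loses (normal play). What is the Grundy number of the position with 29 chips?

n :  0  1  2  3  4  5  6  7  8  9 10 11 12 13 14 15 16 17 18 19 20 21 22 23 24 25 26 27 28 29
G :  0  1  0  1  0  1  0  1  0  1  0  1  0  1  0  1  0  1  0  1  0  1  0  1  0  1  0  1  0  1

1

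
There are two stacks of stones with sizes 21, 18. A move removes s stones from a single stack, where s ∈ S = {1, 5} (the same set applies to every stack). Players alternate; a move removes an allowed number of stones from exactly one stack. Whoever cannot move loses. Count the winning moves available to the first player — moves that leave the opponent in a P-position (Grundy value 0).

All stacks use S = {1, 5}:
G(0) = 0
G(1) = mex{0} = 1
G(2) = mex{1} = 0
G(3) = mex{0} = 1
G(4) = mex{1} = 0
G(5) = mex{0,0} = 1
G(6) = mex{1,1} = 0
G(7) = mex{0,0} = 1
G(8) = mex{1,1} = 0
G(9) = mex{0,0} = 1
G(10) = mex{1,1} = 0
G(11) = mex{0,0} = 1
G(12) = mex{1,1} = 0
G(13) = mex{0,0} = 1
G(14) = mex{1,1} = 0
G(15) = mex{0,0} = 1
G(16) = mex{1,1} = 0
G(17) = mex{0,0} = 1
G(18) = mex{1,1} = 0
G(19) = mex{0,0} = 1
G(20) = mex{1,1} = 0
G(21) = mex{0,0} = 1
Stack A: G(21) = 1.
Stack B: G(18) = 0.
Combined Grundy value = 1 ⊕ 0 = 1.
A winning move leaves total XOR = 0, i.e. changes one component's Grundy value g to g ⊕ X where X is the current total.
Stack A: need g' = 1⊕1 = 0. Options: 21−1→G=0, 21−5→G=0. Hits: 2.
Stack B: need g' = 0⊕1 = 1. Options: 18−1→G=1, 18−5→G=1. Hits: 2.

4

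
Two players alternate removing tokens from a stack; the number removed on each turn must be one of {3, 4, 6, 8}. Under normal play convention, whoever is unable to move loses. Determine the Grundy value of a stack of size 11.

G(0) = 0
G(1) = mex{} = 0
G(2) = mex{} = 0
G(3) = mex{0} = 1
G(4) = mex{0,0} = 1
G(5) = mex{0,0} = 1
G(6) = mex{1,0,0} = 2
G(7) = mex{1,1,0} = 2
G(8) = mex{1,1,0,0} = 2
G(9) = mex{2,1,1,0} = 3
G(10) = mex{2,2,1,0} = 3
G(11) = mex{2,2,1,1} = 0

0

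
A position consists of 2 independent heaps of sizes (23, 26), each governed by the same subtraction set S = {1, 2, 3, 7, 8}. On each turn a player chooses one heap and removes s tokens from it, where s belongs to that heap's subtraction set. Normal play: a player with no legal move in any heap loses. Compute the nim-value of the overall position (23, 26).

All heaps use S = {1, 2, 3, 7, 8}:
n :  0  1  2  3  4  5  6  7  8  9 10 11 12 13 14 15 16 17 18 19 20 21 22 23 24 25 26
G :  0  1  2  3  0  1  2  3  4  0  1  2  3  0  1  2  3  4  0  1  2  3  0  1  2  3  4
Heap A: G(23) = 1.
Heap B: G(26) = 4.
Combined Grundy value = 1 ⊕ 4 = 5.

5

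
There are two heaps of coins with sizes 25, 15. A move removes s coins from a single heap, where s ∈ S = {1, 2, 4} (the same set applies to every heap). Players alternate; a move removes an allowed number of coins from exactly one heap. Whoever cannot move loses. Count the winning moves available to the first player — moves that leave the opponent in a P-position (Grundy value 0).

3

All heaps use S = {1, 2, 4}:
n :  0  1  2  3  4  5  6  7  8  9 10 11 12 13 14 15 16 17 18 19 20 21 22 23 24 25
G :  0  1  2  0  1  2  0  1  2  0  1  2  0  1  2  0  1  2  0  1  2  0  1  2  0  1
Heap A: G(25) = 1.
Heap B: G(15) = 0.
Combined Grundy value = 1 ⊕ 0 = 1.
A winning move leaves total XOR = 0, i.e. changes one component's Grundy value g to g ⊕ X where X is the current total.
Heap A: need g' = 1⊕1 = 0. Options: 25−1→G=0, 25−2→G=2, 25−4→G=0. Hits: 2.
Heap B: need g' = 0⊕1 = 1. Options: 15−1→G=2, 15−2→G=1, 15−4→G=2. Hits: 1.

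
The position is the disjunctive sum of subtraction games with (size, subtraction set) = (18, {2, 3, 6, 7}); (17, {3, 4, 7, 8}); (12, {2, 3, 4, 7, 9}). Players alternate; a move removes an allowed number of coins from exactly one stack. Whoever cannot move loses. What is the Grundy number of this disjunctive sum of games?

Stack A, S = {2, 3, 6, 7}:
G(0) = 0
G(1) = mex{} = 0
G(2) = mex{0} = 1
G(3) = mex{0,0} = 1
G(4) = mex{1,0} = 2
G(5) = mex{1,1} = 0
G(6) = mex{2,1,0} = 3
G(7) = mex{0,2,0,0} = 1
G(8) = mex{3,0,1,0} = 2
G(9) = mex{1,3,1,1} = 0
G(10) = mex{2,1,2,1} = 0
G(11) = mex{0,2,0,2} = 1
G(12) = mex{0,0,3,0} = 1
G(13) = mex{1,0,1,3} = 2
G(14) = mex{1,1,2,1} = 0
G(15) = mex{2,1,0,2} = 3
G(16) = mex{0,2,0,0} = 1
G(17) = mex{3,0,1,0} = 2
G(18) = mex{1,3,1,1} = 0
G_A(18) = 0.
Stack B, S = {3, 4, 7, 8}:
G(0) = 0
G(1) = mex{} = 0
G(2) = mex{} = 0
G(3) = mex{0} = 1
G(4) = mex{0,0} = 1
G(5) = mex{0,0} = 1
G(6) = mex{1,0} = 2
G(7) = mex{1,1,0} = 2
G(8) = mex{1,1,0,0} = 2
G(9) = mex{2,1,0,0} = 3
G(10) = mex{2,2,1,0} = 3
G(11) = mex{2,2,1,1} = 0
G(12) = mex{3,2,1,1} = 0
G(13) = mex{3,3,2,1} = 0
G(14) = mex{0,3,2,2} = 1
G(15) = mex{0,0,2,2} = 1
G(16) = mex{0,0,3,2} = 1
G(17) = mex{1,0,3,3} = 2
G_B(17) = 2.
Stack C, S = {2, 3, 4, 7, 9}:
G(0) = 0
G(1) = mex{} = 0
G(2) = mex{0} = 1
G(3) = mex{0,0} = 1
G(4) = mex{1,0,0} = 2
G(5) = mex{1,1,0} = 2
G(6) = mex{2,1,1} = 0
G(7) = mex{2,2,1,0} = 3
G(8) = mex{0,2,2,0} = 1
G(9) = mex{3,0,2,1,0} = 4
G(10) = mex{1,3,0,1,0} = 2
G(11) = mex{4,1,3,2,1} = 0
G(12) = mex{2,4,1,2,1} = 0
G_C(12) = 0.
Combined Grundy value = 0 ⊕ 2 ⊕ 0 = 2.

2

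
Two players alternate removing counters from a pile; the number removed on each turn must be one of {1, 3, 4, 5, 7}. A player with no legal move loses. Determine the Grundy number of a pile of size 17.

n :  0  1  2  3  4  5  6  7  8  9 10 11 12 13 14 15 16 17
G :  0  1  0  1  2  3  2  3  0  1  0  1  2  3  2  3  0  1

1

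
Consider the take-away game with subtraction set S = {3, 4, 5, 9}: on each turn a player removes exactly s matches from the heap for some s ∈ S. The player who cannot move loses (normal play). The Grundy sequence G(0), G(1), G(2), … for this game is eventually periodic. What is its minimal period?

14

G(0) = 0
G(1) = mex{} = 0
G(2) = mex{} = 0
G(3) = mex{0} = 1
G(4) = mex{0,0} = 1
G(5) = mex{0,0,0} = 1
G(6) = mex{1,0,0} = 2
G(7) = mex{1,1,0} = 2
G(8) = mex{1,1,1} = 0
G(9) = mex{2,1,1,0} = 3
G(10) = mex{2,2,1,0} = 3
G(11) = mex{0,2,2,0} = 1
G(12) = mex{3,0,2,1} = 4
G(13) = mex{3,3,0,1} = 2
G(14) = mex{1,3,3,1} = 0
G(15) = mex{4,1,3,2} = 0
G(16) = mex{2,4,1,2} = 0
G(17) = mex{0,2,4,0} = 1
G(18) = mex{0,0,2,3} = 1
G(19) = mex{0,0,0,3} = 1
G(20) = mex{1,0,0,1} = 2
G(21) = mex{1,1,0,4} = 2
G(22) = mex{1,1,1,2} = 0
G(23) = mex{2,1,1,0} = 3
G(24) = mex{2,2,1,0} = 3
G(25) = mex{0,2,2,0} = 1
G(26) = mex{3,0,2,1} = 4
G(27) = mex{3,3,0,1} = 2
G(28) = mex{1,3,3,1} = 0
G(29) = mex{4,1,3,2} = 0
G(n+14) = G(n) holds for n = 0,…,8 (a full window of length max(S) = 9), so the sequence is purely periodic with period 14.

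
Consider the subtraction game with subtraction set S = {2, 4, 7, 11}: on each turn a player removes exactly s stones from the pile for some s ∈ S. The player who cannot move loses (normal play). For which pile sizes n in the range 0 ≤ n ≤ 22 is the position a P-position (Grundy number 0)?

0, 1, 6, 9, 14, 15

G(0) = 0
G(1) = mex{} = 0
G(2) = mex{0} = 1
G(3) = mex{0} = 1
G(4) = mex{1,0} = 2
G(5) = mex{1,0} = 2
G(6) = mex{2,1} = 0
G(7) = mex{2,1,0} = 3
G(8) = mex{0,2,0} = 1
G(9) = mex{3,2,1} = 0
G(10) = mex{1,0,1} = 2
G(11) = mex{0,3,2,0} = 1
G(12) = mex{2,1,2,0} = 3
G(13) = mex{1,0,0,1} = 2
G(14) = mex{3,2,3,1} = 0
G(15) = mex{2,1,1,2} = 0
G(16) = mex{0,3,0,2} = 1
G(17) = mex{0,2,2,0} = 1
G(18) = mex{1,0,1,3} = 2
G(19) = mex{1,0,3,1} = 2
G(20) = mex{2,1,2,0} = 3
G(21) = mex{2,1,0,2} = 3
G(22) = mex{3,2,0,1} = 4
P-positions are exactly the n with G(n) = 0.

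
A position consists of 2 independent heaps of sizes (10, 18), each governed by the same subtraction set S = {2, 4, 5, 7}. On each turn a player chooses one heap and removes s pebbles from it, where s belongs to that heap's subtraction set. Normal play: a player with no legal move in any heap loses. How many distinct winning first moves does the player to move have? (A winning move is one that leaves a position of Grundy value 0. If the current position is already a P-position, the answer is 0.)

All heaps use S = {2, 4, 5, 7}:
G(0) = 0
G(1) = mex{} = 0
G(2) = mex{0} = 1
G(3) = mex{0} = 1
G(4) = mex{1,0} = 2
G(5) = mex{1,0,0} = 2
G(6) = mex{2,1,0} = 3
G(7) = mex{2,1,1,0} = 3
G(8) = mex{3,2,1,0} = 4
G(9) = mex{3,2,2,1} = 0
G(10) = mex{4,3,2,1} = 0
G(11) = mex{0,3,3,2} = 1
G(12) = mex{0,4,3,2} = 1
G(13) = mex{1,0,4,3} = 2
G(14) = mex{1,0,0,3} = 2
G(15) = mex{2,1,0,4} = 3
G(16) = mex{2,1,1,0} = 3
G(17) = mex{3,2,1,0} = 4
G(18) = mex{3,2,2,1} = 0
Heap A: G(10) = 0.
Heap B: G(18) = 0.
Combined Grundy value = 0 ⊕ 0 = 0.
A winning move leaves total XOR = 0, i.e. changes one component's Grundy value g to g ⊕ X where X is the current total.
Heap A: target g' = 0⊕0 = 0, but every legal move changes the Grundy value (mex property), so 0 moves.
Heap B: target g' = 0⊕0 = 0, but every legal move changes the Grundy value (mex property), so 0 moves.

0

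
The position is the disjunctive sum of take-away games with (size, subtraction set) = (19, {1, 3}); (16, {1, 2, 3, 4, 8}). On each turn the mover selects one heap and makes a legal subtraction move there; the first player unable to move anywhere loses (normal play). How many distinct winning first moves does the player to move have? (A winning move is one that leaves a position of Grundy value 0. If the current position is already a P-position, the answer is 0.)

Heap A, S = {1, 3}:
G(0) = 0
G(1) = mex{0} = 1
G(2) = mex{1} = 0
G(3) = mex{0,0} = 1
G(4) = mex{1,1} = 0
G(5) = mex{0,0} = 1
G(6) = mex{1,1} = 0
G(7) = mex{0,0} = 1
G(8) = mex{1,1} = 0
G(9) = mex{0,0} = 1
G(10) = mex{1,1} = 0
G(11) = mex{0,0} = 1
G(12) = mex{1,1} = 0
G(13) = mex{0,0} = 1
G(14) = mex{1,1} = 0
G(15) = mex{0,0} = 1
G(16) = mex{1,1} = 0
G(17) = mex{0,0} = 1
G(18) = mex{1,1} = 0
G(19) = mex{0,0} = 1
G_A(19) = 1.
Heap B, S = {1, 2, 3, 4, 8}:
G(0) = 0
G(1) = mex{0} = 1
G(2) = mex{1,0} = 2
G(3) = mex{2,1,0} = 3
G(4) = mex{3,2,1,0} = 4
G(5) = mex{4,3,2,1} = 0
G(6) = mex{0,4,3,2} = 1
G(7) = mex{1,0,4,3} = 2
G(8) = mex{2,1,0,4,0} = 3
G(9) = mex{3,2,1,0,1} = 4
G(10) = mex{4,3,2,1,2} = 0
G(11) = mex{0,4,3,2,3} = 1
G(12) = mex{1,0,4,3,4} = 2
G(13) = mex{2,1,0,4,0} = 3
G(14) = mex{3,2,1,0,1} = 4
G(15) = mex{4,3,2,1,2} = 0
G(16) = mex{0,4,3,2,3} = 1
G_B(16) = 1.
Combined Grundy value = 1 ⊕ 1 = 0.
A winning move leaves total XOR = 0, i.e. changes one component's Grundy value g to g ⊕ X where X is the current total.
Heap A: target g' = 1⊕0 = 1, but every legal move changes the Grundy value (mex property), so 0 moves.
Heap B: target g' = 1⊕0 = 1, but every legal move changes the Grundy value (mex property), so 0 moves.

0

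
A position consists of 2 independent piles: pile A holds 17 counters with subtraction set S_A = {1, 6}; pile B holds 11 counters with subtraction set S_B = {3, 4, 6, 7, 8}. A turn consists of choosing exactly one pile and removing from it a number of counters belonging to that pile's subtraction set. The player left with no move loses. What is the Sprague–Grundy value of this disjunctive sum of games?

Pile A, S = {1, 6}:
n :  0  1  2  3  4  5  6  7  8  9 10 11 12 13 14 15 16 17
G :  0  1  0  1  0  1  2  0  1  0  1  0  1  2  0  1  0  1
G_A(17) = 1.
Pile B, S = {3, 4, 6, 7, 8}:
G(0) = 0
G(1) = mex{} = 0
G(2) = mex{} = 0
G(3) = mex{0} = 1
G(4) = mex{0,0} = 1
G(5) = mex{0,0} = 1
G(6) = mex{1,0,0} = 2
G(7) = mex{1,1,0,0} = 2
G(8) = mex{1,1,0,0,0} = 2
G(9) = mex{2,1,1,0,0} = 3
G(10) = mex{2,2,1,1,0} = 3
G(11) = mex{2,2,1,1,1} = 0
G_B(11) = 0.
Combined Grundy value = 1 ⊕ 0 = 1.

1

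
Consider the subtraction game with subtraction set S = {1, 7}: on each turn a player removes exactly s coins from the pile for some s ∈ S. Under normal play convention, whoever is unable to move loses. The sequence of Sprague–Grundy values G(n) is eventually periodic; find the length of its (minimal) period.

n :  0  1  2  3  4  5  6  7  8  9 10 11 12 13 14
G :  0  1  0  1  0  1  0  1  0  1  0  1  0  1  0
G(n+2) = G(n) holds for n = 0,…,6 (a full window of length max(S) = 7), so the sequence is purely periodic with period 2.

2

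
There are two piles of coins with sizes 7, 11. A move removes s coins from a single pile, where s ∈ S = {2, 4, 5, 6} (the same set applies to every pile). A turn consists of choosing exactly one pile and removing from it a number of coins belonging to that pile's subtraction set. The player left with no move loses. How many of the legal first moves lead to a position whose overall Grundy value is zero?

All piles use S = {2, 4, 5, 6}:
n :  0  1  2  3  4  5  6  7  8  9 10 11
G :  0  0  1  1  2  2  3  3  0  0  1  1
Pile A: G(7) = 3.
Pile B: G(11) = 1.
Combined Grundy value = 3 ⊕ 1 = 2.
A winning move leaves total XOR = 0, i.e. changes one component's Grundy value g to g ⊕ X where X is the current total.
Pile A: need g' = 3⊕2 = 1. Options: 7−2→G=2, 7−4→G=1, 7−5→G=1, 7−6→G=0. Hits: 2.
Pile B: need g' = 1⊕2 = 3. Options: 11−2→G=0, 11−4→G=3, 11−5→G=3, 11−6→G=2. Hits: 2.

4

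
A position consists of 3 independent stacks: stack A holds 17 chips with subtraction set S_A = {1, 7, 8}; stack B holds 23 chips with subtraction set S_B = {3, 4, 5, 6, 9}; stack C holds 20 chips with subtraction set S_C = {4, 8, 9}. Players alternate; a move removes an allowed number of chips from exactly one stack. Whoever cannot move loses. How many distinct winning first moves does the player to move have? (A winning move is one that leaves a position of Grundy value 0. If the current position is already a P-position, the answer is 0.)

Stack A, S = {1, 7, 8}:
G(0) = 0
G(1) = mex{0} = 1
G(2) = mex{1} = 0
G(3) = mex{0} = 1
G(4) = mex{1} = 0
G(5) = mex{0} = 1
G(6) = mex{1} = 0
G(7) = mex{0,0} = 1
G(8) = mex{1,1,0} = 2
G(9) = mex{2,0,1} = 3
G(10) = mex{3,1,0} = 2
G(11) = mex{2,0,1} = 3
G(12) = mex{3,1,0} = 2
G(13) = mex{2,0,1} = 3
G(14) = mex{3,1,0} = 2
G(15) = mex{2,2,1} = 0
G(16) = mex{0,3,2} = 1
G(17) = mex{1,2,3} = 0
G_A(17) = 0.
Stack B, S = {3, 4, 5, 6, 9}:
G(0) = 0
G(1) = mex{} = 0
G(2) = mex{} = 0
G(3) = mex{0} = 1
G(4) = mex{0,0} = 1
G(5) = mex{0,0,0} = 1
G(6) = mex{1,0,0,0} = 2
G(7) = mex{1,1,0,0} = 2
G(8) = mex{1,1,1,0} = 2
G(9) = mex{2,1,1,1,0} = 3
G(10) = mex{2,2,1,1,0} = 3
G(11) = mex{2,2,2,1,0} = 3
G(12) = mex{3,2,2,2,1} = 0
G(13) = mex{3,3,2,2,1} = 0
G(14) = mex{3,3,3,2,1} = 0
G(15) = mex{0,3,3,3,2} = 1
G(16) = mex{0,0,3,3,2} = 1
G(17) = mex{0,0,0,3,2} = 1
G(18) = mex{1,0,0,0,3} = 2
G(19) = mex{1,1,0,0,3} = 2
G(20) = mex{1,1,1,0,3} = 2
G(21) = mex{2,1,1,1,0} = 3
G(22) = mex{2,2,1,1,0} = 3
G(23) = mex{2,2,2,1,0} = 3
G_B(23) = 3.
Stack C, S = {4, 8, 9}:
G(0) = 0
G(1) = mex{} = 0
G(2) = mex{} = 0
G(3) = mex{} = 0
G(4) = mex{0} = 1
G(5) = mex{0} = 1
G(6) = mex{0} = 1
G(7) = mex{0} = 1
G(8) = mex{1,0} = 2
G(9) = mex{1,0,0} = 2
G(10) = mex{1,0,0} = 2
G(11) = mex{1,0,0} = 2
G(12) = mex{2,1,0} = 3
G(13) = mex{2,1,1} = 0
G(14) = mex{2,1,1} = 0
G(15) = mex{2,1,1} = 0
G(16) = mex{3,2,1} = 0
G(17) = mex{0,2,2} = 1
G(18) = mex{0,2,2} = 1
G(19) = mex{0,2,2} = 1
G(20) = mex{0,3,2} = 1
G_C(20) = 1.
Combined Grundy value = 0 ⊕ 3 ⊕ 1 = 2.
A winning move leaves total XOR = 0, i.e. changes one component's Grundy value g to g ⊕ X where X is the current total.
Stack A: need g' = 0⊕2 = 2. Options: 17−1→G=1, 17−7→G=2, 17−8→G=3. Hits: 1.
Stack B: need g' = 3⊕2 = 1. Options: 23−3→G=2, 23−4→G=2, 23−5→G=2, 23−6→G=1, 23−9→G=0. Hits: 1.
Stack C: need g' = 1⊕2 = 3. Options: 20−4→G=0, 20−8→G=3, 20−9→G=2. Hits: 1.

3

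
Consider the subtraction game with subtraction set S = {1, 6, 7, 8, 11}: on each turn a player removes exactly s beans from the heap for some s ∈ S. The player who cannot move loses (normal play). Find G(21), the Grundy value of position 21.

3

G(0) = 0
G(1) = mex{0} = 1
G(2) = mex{1} = 0
G(3) = mex{0} = 1
G(4) = mex{1} = 0
G(5) = mex{0} = 1
G(6) = mex{1,0} = 2
G(7) = mex{2,1,0} = 3
G(8) = mex{3,0,1,0} = 2
G(9) = mex{2,1,0,1} = 3
G(10) = mex{3,0,1,0} = 2
G(11) = mex{2,1,0,1,0} = 3
G(12) = mex{3,2,1,0,1} = 4
G(13) = mex{4,3,2,1,0} = 5
G(14) = mex{5,2,3,2,1} = 0
G(15) = mex{0,3,2,3,0} = 1
G(16) = mex{1,2,3,2,1} = 0
G(17) = mex{0,3,2,3,2} = 1
G(18) = mex{1,4,3,2,3} = 0
G(19) = mex{0,5,4,3,2} = 1
G(20) = mex{1,0,5,4,3} = 2
G(21) = mex{2,1,0,5,2} = 3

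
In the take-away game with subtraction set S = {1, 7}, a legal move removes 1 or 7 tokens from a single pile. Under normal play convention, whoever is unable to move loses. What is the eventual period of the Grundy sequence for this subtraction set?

2

n :  0  1  2  3  4  5  6  7  8  9 10 11 12 13 14
G :  0  1  0  1  0  1  0  1  0  1  0  1  0  1  0
G(n+2) = G(n) holds for n = 0,…,6 (a full window of length max(S) = 7), so the sequence is purely periodic with period 2.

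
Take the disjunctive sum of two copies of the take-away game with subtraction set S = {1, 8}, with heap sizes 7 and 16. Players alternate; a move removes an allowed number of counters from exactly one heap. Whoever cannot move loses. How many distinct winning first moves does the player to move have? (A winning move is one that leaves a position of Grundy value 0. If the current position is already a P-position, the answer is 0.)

All heaps use S = {1, 8}:
n :  0  1  2  3  4  5  6  7  8  9 10 11 12 13 14 15 16
G :  0  1  0  1  0  1  0  1  2  0  1  0  1  0  1  0  1
Heap A: G(7) = 1.
Heap B: G(16) = 1.
Combined Grundy value = 1 ⊕ 1 = 0.
A winning move leaves total XOR = 0, i.e. changes one component's Grundy value g to g ⊕ X where X is the current total.
Heap A: target g' = 1⊕0 = 1, but every legal move changes the Grundy value (mex property), so 0 moves.
Heap B: target g' = 1⊕0 = 1, but every legal move changes the Grundy value (mex property), so 0 moves.

0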